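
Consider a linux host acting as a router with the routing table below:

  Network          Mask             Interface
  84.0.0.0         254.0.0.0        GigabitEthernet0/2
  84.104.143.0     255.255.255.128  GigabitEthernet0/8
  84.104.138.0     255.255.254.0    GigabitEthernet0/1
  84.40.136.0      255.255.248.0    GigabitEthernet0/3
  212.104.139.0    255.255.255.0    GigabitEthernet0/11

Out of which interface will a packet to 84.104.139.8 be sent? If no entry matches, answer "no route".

GigabitEthernet0/1

Routes whose prefix contains 84.104.139.8:
  84.0.0.0/7 (84.0.0.0 - 85.255.255.255) -> GigabitEthernet0/2
  84.104.138.0/23 (84.104.138.0 - 84.104.139.255) -> GigabitEthernet0/1
More-specific entries that do NOT match:
  84.104.143.0/25 (84.104.143.0 - 84.104.143.127) does not contain 84.104.139.8
  212.104.139.0/24 (212.104.139.0 - 212.104.139.255) does not contain 84.104.139.8
Longest matching prefix is /23 -> interface GigabitEthernet0/1.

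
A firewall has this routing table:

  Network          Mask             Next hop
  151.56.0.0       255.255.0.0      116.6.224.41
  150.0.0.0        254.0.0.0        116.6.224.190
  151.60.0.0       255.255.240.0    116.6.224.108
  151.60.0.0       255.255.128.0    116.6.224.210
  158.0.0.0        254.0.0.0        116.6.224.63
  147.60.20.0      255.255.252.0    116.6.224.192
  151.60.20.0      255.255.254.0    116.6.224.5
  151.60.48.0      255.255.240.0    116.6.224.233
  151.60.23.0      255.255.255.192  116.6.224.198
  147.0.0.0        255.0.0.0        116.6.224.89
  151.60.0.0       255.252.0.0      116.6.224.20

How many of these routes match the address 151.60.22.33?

3

Prefixes containing 151.60.22.33:
  150.0.0.0/7 (150.0.0.0 - 151.255.255.255)
  151.60.0.0/14 (151.60.0.0 - 151.63.255.255)
  151.60.0.0/17 (151.60.0.0 - 151.60.127.255)
Total matching entries: 3.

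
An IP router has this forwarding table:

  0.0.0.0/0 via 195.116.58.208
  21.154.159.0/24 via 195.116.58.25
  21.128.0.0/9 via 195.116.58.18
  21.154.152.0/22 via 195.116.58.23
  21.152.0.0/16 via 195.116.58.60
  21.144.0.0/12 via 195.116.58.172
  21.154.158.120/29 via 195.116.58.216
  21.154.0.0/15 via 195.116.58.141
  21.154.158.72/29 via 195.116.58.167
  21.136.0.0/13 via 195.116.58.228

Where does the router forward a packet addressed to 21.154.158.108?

Routes whose prefix contains 21.154.158.108:
  0.0.0.0/0 (default, matches everything) -> 195.116.58.208
  21.128.0.0/9 (21.128.0.0 - 21.255.255.255) -> 195.116.58.18
  21.144.0.0/12 (21.144.0.0 - 21.159.255.255) -> 195.116.58.172
  21.154.0.0/15 (21.154.0.0 - 21.155.255.255) -> 195.116.58.141
More-specific entries that do NOT match:
  21.154.158.120/29 (21.154.158.120 - 21.154.158.127) does not contain 21.154.158.108
  21.154.158.72/29 (21.154.158.72 - 21.154.158.79) does not contain 21.154.158.108
  21.154.159.0/24 (21.154.159.0 - 21.154.159.255) does not contain 21.154.158.108
  21.154.152.0/22 (21.154.152.0 - 21.154.155.255) does not contain 21.154.158.108
  21.152.0.0/16 (21.152.0.0 - 21.152.255.255) does not contain 21.154.158.108
Longest matching prefix is /15 -> next hop 195.116.58.141.

195.116.58.141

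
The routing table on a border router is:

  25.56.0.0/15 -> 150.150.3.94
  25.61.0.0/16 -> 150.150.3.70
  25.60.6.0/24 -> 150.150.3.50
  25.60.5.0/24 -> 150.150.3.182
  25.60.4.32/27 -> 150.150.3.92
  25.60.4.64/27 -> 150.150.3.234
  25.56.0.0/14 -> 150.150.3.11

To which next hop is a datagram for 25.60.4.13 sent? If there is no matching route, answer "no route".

No entry's prefix contains 25.60.4.13; there is no default route.

no route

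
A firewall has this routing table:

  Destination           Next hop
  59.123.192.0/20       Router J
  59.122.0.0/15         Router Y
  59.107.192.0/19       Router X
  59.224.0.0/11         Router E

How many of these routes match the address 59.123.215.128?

Prefixes containing 59.123.215.128:
  59.122.0.0/15 (59.122.0.0 - 59.123.255.255)
Total matching entries: 1.

1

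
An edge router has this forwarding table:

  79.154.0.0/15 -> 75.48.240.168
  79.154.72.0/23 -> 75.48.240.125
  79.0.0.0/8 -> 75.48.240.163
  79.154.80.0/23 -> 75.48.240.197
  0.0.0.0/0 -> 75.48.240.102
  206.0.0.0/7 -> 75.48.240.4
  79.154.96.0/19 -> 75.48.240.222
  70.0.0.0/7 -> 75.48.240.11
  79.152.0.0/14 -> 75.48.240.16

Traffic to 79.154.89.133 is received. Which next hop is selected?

Routes whose prefix contains 79.154.89.133:
  0.0.0.0/0 (default, matches everything) -> 75.48.240.102
  79.0.0.0/8 (79.0.0.0 - 79.255.255.255) -> 75.48.240.163
  79.152.0.0/14 (79.152.0.0 - 79.155.255.255) -> 75.48.240.16
  79.154.0.0/15 (79.154.0.0 - 79.155.255.255) -> 75.48.240.168
More-specific entries that do NOT match:
  79.154.72.0/23 (79.154.72.0 - 79.154.73.255) does not contain 79.154.89.133
  79.154.80.0/23 (79.154.80.0 - 79.154.81.255) does not contain 79.154.89.133
  79.154.96.0/19 (79.154.96.0 - 79.154.127.255) does not contain 79.154.89.133
Longest matching prefix is /15 -> next hop 75.48.240.168.

75.48.240.168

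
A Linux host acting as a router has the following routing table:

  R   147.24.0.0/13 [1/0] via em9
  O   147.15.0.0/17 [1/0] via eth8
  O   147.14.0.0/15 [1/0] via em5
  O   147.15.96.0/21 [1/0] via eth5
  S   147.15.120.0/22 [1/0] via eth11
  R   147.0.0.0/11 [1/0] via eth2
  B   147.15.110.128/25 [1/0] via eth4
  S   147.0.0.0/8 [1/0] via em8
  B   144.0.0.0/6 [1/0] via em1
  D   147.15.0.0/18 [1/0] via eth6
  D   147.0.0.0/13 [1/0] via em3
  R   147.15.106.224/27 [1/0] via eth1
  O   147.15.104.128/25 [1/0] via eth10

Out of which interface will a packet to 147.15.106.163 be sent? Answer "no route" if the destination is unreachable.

eth8

Routes whose prefix contains 147.15.106.163:
  144.0.0.0/6 (144.0.0.0 - 147.255.255.255) -> em1
  147.0.0.0/8 (147.0.0.0 - 147.255.255.255) -> em8
  147.0.0.0/11 (147.0.0.0 - 147.31.255.255) -> eth2
  147.14.0.0/15 (147.14.0.0 - 147.15.255.255) -> em5
  147.15.0.0/17 (147.15.0.0 - 147.15.127.255) -> eth8
More-specific entries that do NOT match:
  147.15.106.224/27 (147.15.106.224 - 147.15.106.255) does not contain 147.15.106.163
  147.15.110.128/25 (147.15.110.128 - 147.15.110.255) does not contain 147.15.106.163
  147.15.104.128/25 (147.15.104.128 - 147.15.104.255) does not contain 147.15.106.163
  147.15.120.0/22 (147.15.120.0 - 147.15.123.255) does not contain 147.15.106.163
  147.15.96.0/21 (147.15.96.0 - 147.15.103.255) does not contain 147.15.106.163
  147.15.0.0/18 (147.15.0.0 - 147.15.63.255) does not contain 147.15.106.163
Longest matching prefix is /17 -> interface eth8.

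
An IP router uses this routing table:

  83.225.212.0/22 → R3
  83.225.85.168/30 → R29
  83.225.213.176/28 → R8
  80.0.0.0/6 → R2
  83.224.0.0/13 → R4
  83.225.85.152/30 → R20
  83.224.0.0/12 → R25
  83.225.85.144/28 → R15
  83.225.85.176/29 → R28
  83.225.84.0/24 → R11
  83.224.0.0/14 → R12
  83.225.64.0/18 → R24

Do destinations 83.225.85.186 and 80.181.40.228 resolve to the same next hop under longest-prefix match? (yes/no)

no

83.225.85.186: longest match 83.225.64.0/18 -> R24
80.181.40.228: longest match 80.0.0.0/6 -> R2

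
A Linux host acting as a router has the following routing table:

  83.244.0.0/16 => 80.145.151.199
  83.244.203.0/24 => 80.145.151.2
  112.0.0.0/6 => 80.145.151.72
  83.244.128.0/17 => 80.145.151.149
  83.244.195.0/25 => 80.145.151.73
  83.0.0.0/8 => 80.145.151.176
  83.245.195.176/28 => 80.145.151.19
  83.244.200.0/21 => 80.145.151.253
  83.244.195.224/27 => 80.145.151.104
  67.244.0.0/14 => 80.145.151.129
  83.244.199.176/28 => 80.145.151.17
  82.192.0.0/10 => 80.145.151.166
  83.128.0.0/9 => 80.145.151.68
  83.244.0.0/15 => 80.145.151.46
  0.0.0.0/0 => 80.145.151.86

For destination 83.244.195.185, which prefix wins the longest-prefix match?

Entries matching 83.244.195.185:
  0.0.0.0/0 (default, matches everything)
  83.0.0.0/8 (83.0.0.0 - 83.255.255.255)
  83.128.0.0/9 (83.128.0.0 - 83.255.255.255)
  83.244.0.0/15 (83.244.0.0 - 83.245.255.255)
  83.244.0.0/16 (83.244.0.0 - 83.244.255.255)
  83.244.128.0/17 (83.244.128.0 - 83.244.255.255)
Most specific is 83.244.128.0/17.

83.244.128.0/17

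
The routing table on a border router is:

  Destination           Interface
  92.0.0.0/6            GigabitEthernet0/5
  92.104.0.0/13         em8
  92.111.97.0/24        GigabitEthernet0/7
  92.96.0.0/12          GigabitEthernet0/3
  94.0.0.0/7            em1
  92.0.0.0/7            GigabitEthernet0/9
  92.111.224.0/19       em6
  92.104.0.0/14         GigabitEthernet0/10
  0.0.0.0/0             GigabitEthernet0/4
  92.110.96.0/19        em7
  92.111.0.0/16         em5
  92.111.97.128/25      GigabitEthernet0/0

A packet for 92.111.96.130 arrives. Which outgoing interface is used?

em5

Routes whose prefix contains 92.111.96.130:
  0.0.0.0/0 (default, matches everything) -> GigabitEthernet0/4
  92.0.0.0/6 (92.0.0.0 - 95.255.255.255) -> GigabitEthernet0/5
  92.0.0.0/7 (92.0.0.0 - 93.255.255.255) -> GigabitEthernet0/9
  92.96.0.0/12 (92.96.0.0 - 92.111.255.255) -> GigabitEthernet0/3
  92.104.0.0/13 (92.104.0.0 - 92.111.255.255) -> em8
  92.111.0.0/16 (92.111.0.0 - 92.111.255.255) -> em5
More-specific entries that do NOT match:
  92.111.97.128/25 (92.111.97.128 - 92.111.97.255) does not contain 92.111.96.130
  92.111.97.0/24 (92.111.97.0 - 92.111.97.255) does not contain 92.111.96.130
  92.111.224.0/19 (92.111.224.0 - 92.111.255.255) does not contain 92.111.96.130
  92.110.96.0/19 (92.110.96.0 - 92.110.127.255) does not contain 92.111.96.130
Longest matching prefix is /16 -> interface em5.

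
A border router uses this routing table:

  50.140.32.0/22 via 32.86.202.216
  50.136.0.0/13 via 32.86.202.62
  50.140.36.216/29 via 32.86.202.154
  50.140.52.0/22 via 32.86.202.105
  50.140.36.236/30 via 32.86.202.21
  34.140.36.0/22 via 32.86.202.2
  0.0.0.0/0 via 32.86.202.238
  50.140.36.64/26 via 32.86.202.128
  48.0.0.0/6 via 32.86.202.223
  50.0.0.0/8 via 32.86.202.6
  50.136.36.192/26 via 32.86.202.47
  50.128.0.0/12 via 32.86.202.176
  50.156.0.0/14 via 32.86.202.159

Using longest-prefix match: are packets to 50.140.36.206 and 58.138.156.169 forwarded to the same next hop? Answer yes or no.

no

50.140.36.206: longest match 50.136.0.0/13 -> 32.86.202.62
58.138.156.169: longest match 0.0.0.0/0 -> 32.86.202.238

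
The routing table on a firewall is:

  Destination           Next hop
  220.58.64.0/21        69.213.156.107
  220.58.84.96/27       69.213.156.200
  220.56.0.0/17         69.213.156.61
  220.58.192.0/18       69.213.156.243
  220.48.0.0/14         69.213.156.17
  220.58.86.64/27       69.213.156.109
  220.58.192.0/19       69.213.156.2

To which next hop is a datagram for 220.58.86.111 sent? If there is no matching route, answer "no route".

no route

No entry's prefix contains 220.58.86.111; there is no default route.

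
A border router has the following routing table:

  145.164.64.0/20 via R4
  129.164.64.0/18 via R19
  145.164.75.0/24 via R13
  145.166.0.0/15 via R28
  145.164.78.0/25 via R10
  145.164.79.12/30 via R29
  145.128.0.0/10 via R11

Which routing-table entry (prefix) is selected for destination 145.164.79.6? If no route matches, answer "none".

145.164.64.0/20

Entries matching 145.164.79.6:
  145.128.0.0/10 (145.128.0.0 - 145.191.255.255)
  145.164.64.0/20 (145.164.64.0 - 145.164.79.255)
Most specific is 145.164.64.0/20.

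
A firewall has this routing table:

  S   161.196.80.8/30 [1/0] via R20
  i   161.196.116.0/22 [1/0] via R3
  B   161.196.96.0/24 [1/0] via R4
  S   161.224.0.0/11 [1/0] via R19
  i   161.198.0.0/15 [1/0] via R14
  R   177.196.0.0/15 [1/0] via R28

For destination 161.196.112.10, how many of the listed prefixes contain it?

0

No listed prefix contains 161.196.112.10.
Total matching entries: 0.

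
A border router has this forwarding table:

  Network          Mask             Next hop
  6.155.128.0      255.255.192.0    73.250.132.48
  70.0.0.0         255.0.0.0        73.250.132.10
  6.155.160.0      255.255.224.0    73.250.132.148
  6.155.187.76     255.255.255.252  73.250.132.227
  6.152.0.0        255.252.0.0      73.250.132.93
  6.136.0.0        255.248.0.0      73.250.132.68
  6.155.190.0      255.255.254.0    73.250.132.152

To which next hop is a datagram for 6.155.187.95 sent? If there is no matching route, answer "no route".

Routes whose prefix contains 6.155.187.95:
  6.152.0.0/14 (6.152.0.0 - 6.155.255.255) -> 73.250.132.93
  6.155.128.0/18 (6.155.128.0 - 6.155.191.255) -> 73.250.132.48
  6.155.160.0/19 (6.155.160.0 - 6.155.191.255) -> 73.250.132.148
More-specific entries that do NOT match:
  6.155.187.76/30 (6.155.187.76 - 6.155.187.79) does not contain 6.155.187.95
  6.155.190.0/23 (6.155.190.0 - 6.155.191.255) does not contain 6.155.187.95
Longest matching prefix is /19 -> next hop 73.250.132.148.

73.250.132.148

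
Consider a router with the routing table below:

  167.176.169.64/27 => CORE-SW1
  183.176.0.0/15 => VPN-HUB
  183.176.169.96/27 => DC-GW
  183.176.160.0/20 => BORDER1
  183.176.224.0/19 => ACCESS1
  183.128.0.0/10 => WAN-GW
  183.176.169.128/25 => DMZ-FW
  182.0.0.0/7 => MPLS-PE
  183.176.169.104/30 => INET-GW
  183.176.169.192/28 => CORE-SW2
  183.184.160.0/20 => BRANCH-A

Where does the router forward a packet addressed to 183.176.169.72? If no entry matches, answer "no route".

BORDER1

Routes whose prefix contains 183.176.169.72:
  182.0.0.0/7 (182.0.0.0 - 183.255.255.255) -> MPLS-PE
  183.128.0.0/10 (183.128.0.0 - 183.191.255.255) -> WAN-GW
  183.176.0.0/15 (183.176.0.0 - 183.177.255.255) -> VPN-HUB
  183.176.160.0/20 (183.176.160.0 - 183.176.175.255) -> BORDER1
More-specific entries that do NOT match:
  183.176.169.104/30 (183.176.169.104 - 183.176.169.107) does not contain 183.176.169.72
  183.176.169.192/28 (183.176.169.192 - 183.176.169.207) does not contain 183.176.169.72
  167.176.169.64/27 (167.176.169.64 - 167.176.169.95) does not contain 183.176.169.72
  183.176.169.96/27 (183.176.169.96 - 183.176.169.127) does not contain 183.176.169.72
  183.176.169.128/25 (183.176.169.128 - 183.176.169.255) does not contain 183.176.169.72
Longest matching prefix is /20 -> next hop BORDER1.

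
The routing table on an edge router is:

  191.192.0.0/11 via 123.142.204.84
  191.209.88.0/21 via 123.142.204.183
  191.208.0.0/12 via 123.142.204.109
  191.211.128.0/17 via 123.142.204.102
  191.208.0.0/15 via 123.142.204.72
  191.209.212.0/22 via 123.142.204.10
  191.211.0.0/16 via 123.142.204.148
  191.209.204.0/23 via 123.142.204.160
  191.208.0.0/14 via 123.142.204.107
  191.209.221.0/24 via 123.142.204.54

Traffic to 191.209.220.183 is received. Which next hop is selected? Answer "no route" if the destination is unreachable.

123.142.204.72

Routes whose prefix contains 191.209.220.183:
  191.192.0.0/11 (191.192.0.0 - 191.223.255.255) -> 123.142.204.84
  191.208.0.0/12 (191.208.0.0 - 191.223.255.255) -> 123.142.204.109
  191.208.0.0/14 (191.208.0.0 - 191.211.255.255) -> 123.142.204.107
  191.208.0.0/15 (191.208.0.0 - 191.209.255.255) -> 123.142.204.72
More-specific entries that do NOT match:
  191.209.221.0/24 (191.209.221.0 - 191.209.221.255) does not contain 191.209.220.183
  191.209.204.0/23 (191.209.204.0 - 191.209.205.255) does not contain 191.209.220.183
  191.209.212.0/22 (191.209.212.0 - 191.209.215.255) does not contain 191.209.220.183
  191.209.88.0/21 (191.209.88.0 - 191.209.95.255) does not contain 191.209.220.183
  191.211.128.0/17 (191.211.128.0 - 191.211.255.255) does not contain 191.209.220.183
  191.211.0.0/16 (191.211.0.0 - 191.211.255.255) does not contain 191.209.220.183
Longest matching prefix is /15 -> next hop 123.142.204.72.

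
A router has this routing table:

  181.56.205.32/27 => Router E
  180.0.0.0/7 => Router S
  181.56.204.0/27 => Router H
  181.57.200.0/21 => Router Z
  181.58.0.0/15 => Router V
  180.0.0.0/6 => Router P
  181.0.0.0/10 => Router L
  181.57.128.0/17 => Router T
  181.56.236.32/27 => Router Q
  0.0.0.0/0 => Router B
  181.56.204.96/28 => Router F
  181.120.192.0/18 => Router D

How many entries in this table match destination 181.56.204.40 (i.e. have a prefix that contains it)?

Prefixes containing 181.56.204.40:
  0.0.0.0/0 (default, matches everything)
  180.0.0.0/6 (180.0.0.0 - 183.255.255.255)
  180.0.0.0/7 (180.0.0.0 - 181.255.255.255)
  181.0.0.0/10 (181.0.0.0 - 181.63.255.255)
Total matching entries: 4.

4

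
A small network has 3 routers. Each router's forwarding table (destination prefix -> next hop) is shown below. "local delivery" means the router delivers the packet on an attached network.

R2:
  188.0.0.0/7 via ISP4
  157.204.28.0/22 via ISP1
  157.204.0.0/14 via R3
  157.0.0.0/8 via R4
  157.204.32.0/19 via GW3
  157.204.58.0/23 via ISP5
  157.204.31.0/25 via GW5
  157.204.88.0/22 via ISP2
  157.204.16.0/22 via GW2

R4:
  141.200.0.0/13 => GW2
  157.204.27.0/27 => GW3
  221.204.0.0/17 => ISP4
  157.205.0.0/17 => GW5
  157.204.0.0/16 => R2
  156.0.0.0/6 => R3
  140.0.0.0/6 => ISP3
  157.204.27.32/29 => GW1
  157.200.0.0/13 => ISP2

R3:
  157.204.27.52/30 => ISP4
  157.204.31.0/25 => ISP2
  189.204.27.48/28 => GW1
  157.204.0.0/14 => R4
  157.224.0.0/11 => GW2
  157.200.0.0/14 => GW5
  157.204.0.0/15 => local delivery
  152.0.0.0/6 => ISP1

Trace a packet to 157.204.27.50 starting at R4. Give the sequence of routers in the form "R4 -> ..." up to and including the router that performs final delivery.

R4 -> R2 -> R3

At R4: longest match for 157.204.27.50 is 157.204.0.0/16 -> R2
At R2: longest match for 157.204.27.50 is 157.204.0.0/14 -> R3
At R3: longest match for 157.204.27.50 is 157.204.0.0/15 -> local delivery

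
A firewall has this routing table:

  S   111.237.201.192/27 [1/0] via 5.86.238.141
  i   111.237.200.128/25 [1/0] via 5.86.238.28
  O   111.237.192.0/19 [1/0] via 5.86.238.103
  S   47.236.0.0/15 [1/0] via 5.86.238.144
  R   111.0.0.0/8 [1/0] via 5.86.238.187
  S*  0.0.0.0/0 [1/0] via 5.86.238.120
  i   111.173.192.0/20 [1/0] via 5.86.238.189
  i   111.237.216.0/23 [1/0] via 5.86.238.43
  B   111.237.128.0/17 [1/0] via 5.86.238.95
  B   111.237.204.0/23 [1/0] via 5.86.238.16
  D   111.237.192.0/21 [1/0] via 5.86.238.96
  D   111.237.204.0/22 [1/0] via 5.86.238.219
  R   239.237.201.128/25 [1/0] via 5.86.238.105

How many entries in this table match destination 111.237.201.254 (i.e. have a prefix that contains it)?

Prefixes containing 111.237.201.254:
  0.0.0.0/0 (default, matches everything)
  111.0.0.0/8 (111.0.0.0 - 111.255.255.255)
  111.237.128.0/17 (111.237.128.0 - 111.237.255.255)
  111.237.192.0/19 (111.237.192.0 - 111.237.223.255)
Total matching entries: 4.

4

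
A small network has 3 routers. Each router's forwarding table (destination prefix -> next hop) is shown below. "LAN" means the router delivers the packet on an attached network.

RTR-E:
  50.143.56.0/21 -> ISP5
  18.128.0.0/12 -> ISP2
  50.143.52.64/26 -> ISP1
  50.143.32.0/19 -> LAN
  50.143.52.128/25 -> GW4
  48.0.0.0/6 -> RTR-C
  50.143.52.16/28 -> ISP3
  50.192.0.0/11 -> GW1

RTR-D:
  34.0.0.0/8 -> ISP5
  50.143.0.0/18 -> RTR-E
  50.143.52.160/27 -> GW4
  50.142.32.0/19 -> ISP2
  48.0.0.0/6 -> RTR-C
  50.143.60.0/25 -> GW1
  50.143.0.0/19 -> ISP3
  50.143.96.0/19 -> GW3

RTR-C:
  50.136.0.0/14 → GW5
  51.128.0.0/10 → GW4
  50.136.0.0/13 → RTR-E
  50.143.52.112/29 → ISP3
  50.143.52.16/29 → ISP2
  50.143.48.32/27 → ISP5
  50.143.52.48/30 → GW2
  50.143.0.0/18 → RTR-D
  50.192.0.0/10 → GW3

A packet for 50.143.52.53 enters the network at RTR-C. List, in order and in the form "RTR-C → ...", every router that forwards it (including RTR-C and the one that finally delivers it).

At RTR-C: longest match for 50.143.52.53 is 50.143.0.0/18 -> RTR-D
At RTR-D: longest match for 50.143.52.53 is 50.143.0.0/18 -> RTR-E
At RTR-E: longest match for 50.143.52.53 is 50.143.32.0/19 -> LAN

RTR-C → RTR-D → RTR-E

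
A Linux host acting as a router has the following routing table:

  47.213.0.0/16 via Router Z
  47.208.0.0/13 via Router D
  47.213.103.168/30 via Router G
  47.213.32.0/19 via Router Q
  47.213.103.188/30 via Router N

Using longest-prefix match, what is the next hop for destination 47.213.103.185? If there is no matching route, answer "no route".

Router Z

Routes whose prefix contains 47.213.103.185:
  47.208.0.0/13 (47.208.0.0 - 47.215.255.255) -> Router D
  47.213.0.0/16 (47.213.0.0 - 47.213.255.255) -> Router Z
More-specific entries that do NOT match:
  47.213.103.168/30 (47.213.103.168 - 47.213.103.171) does not contain 47.213.103.185
  47.213.103.188/30 (47.213.103.188 - 47.213.103.191) does not contain 47.213.103.185
  47.213.32.0/19 (47.213.32.0 - 47.213.63.255) does not contain 47.213.103.185
Longest matching prefix is /16 -> next hop Router Z.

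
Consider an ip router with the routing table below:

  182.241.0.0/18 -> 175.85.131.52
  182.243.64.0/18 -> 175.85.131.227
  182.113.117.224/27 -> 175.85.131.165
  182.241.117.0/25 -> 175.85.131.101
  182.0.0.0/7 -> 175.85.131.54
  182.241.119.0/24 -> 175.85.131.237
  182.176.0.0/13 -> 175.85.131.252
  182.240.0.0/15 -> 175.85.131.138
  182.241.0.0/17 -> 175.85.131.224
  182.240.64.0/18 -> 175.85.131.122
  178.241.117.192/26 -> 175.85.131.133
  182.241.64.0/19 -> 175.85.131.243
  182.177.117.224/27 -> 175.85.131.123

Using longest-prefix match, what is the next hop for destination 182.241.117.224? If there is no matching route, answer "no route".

Routes whose prefix contains 182.241.117.224:
  182.0.0.0/7 (182.0.0.0 - 183.255.255.255) -> 175.85.131.54
  182.240.0.0/15 (182.240.0.0 - 182.241.255.255) -> 175.85.131.138
  182.241.0.0/17 (182.241.0.0 - 182.241.127.255) -> 175.85.131.224
More-specific entries that do NOT match:
  182.113.117.224/27 (182.113.117.224 - 182.113.117.255) does not contain 182.241.117.224
  182.177.117.224/27 (182.177.117.224 - 182.177.117.255) does not contain 182.241.117.224
  178.241.117.192/26 (178.241.117.192 - 178.241.117.255) does not contain 182.241.117.224
  182.241.117.0/25 (182.241.117.0 - 182.241.117.127) does not contain 182.241.117.224
  182.241.119.0/24 (182.241.119.0 - 182.241.119.255) does not contain 182.241.117.224
  182.241.64.0/19 (182.241.64.0 - 182.241.95.255) does not contain 182.241.117.224
  182.241.0.0/18 (182.241.0.0 - 182.241.63.255) does not contain 182.241.117.224
  182.243.64.0/18 (182.243.64.0 - 182.243.127.255) does not contain 182.241.117.224
  182.240.64.0/18 (182.240.64.0 - 182.240.127.255) does not contain 182.241.117.224
Longest matching prefix is /17 -> next hop 175.85.131.224.

175.85.131.224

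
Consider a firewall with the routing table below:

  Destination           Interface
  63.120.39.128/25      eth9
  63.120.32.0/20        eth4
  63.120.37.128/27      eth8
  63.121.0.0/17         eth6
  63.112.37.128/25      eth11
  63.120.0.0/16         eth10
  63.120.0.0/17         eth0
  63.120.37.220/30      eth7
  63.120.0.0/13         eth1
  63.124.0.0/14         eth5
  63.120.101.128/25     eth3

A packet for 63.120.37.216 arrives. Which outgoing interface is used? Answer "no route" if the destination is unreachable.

Routes whose prefix contains 63.120.37.216:
  63.120.0.0/13 (63.120.0.0 - 63.127.255.255) -> eth1
  63.120.0.0/16 (63.120.0.0 - 63.120.255.255) -> eth10
  63.120.0.0/17 (63.120.0.0 - 63.120.127.255) -> eth0
  63.120.32.0/20 (63.120.32.0 - 63.120.47.255) -> eth4
More-specific entries that do NOT match:
  63.120.37.220/30 (63.120.37.220 - 63.120.37.223) does not contain 63.120.37.216
  63.120.37.128/27 (63.120.37.128 - 63.120.37.159) does not contain 63.120.37.216
  63.120.39.128/25 (63.120.39.128 - 63.120.39.255) does not contain 63.120.37.216
  63.112.37.128/25 (63.112.37.128 - 63.112.37.255) does not contain 63.120.37.216
  63.120.101.128/25 (63.120.101.128 - 63.120.101.255) does not contain 63.120.37.216
Longest matching prefix is /20 -> interface eth4.

eth4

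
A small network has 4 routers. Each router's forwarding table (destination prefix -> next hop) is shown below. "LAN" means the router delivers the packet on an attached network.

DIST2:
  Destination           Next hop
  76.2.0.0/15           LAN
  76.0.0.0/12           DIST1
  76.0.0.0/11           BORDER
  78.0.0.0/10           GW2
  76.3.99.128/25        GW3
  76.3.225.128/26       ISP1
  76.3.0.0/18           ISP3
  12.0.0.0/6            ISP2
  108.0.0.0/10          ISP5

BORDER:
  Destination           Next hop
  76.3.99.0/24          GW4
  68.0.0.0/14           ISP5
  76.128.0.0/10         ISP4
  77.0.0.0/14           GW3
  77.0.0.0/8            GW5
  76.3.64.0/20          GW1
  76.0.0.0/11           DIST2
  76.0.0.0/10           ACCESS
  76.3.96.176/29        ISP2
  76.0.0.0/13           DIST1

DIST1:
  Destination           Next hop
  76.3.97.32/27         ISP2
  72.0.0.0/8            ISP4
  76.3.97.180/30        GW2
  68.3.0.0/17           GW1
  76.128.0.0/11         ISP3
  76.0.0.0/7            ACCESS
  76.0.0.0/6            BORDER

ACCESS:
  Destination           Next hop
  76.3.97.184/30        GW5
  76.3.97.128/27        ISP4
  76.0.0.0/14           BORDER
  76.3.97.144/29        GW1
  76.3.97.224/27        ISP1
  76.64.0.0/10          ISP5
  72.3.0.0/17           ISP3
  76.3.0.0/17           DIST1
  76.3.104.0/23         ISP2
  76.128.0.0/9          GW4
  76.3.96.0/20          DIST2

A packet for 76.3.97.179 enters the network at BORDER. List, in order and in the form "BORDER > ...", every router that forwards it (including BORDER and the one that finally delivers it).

BORDER > DIST1 > ACCESS > DIST2

At BORDER: longest match for 76.3.97.179 is 76.0.0.0/13 -> DIST1
At DIST1: longest match for 76.3.97.179 is 76.0.0.0/7 -> ACCESS
At ACCESS: longest match for 76.3.97.179 is 76.3.96.0/20 -> DIST2
At DIST2: longest match for 76.3.97.179 is 76.2.0.0/15 -> LAN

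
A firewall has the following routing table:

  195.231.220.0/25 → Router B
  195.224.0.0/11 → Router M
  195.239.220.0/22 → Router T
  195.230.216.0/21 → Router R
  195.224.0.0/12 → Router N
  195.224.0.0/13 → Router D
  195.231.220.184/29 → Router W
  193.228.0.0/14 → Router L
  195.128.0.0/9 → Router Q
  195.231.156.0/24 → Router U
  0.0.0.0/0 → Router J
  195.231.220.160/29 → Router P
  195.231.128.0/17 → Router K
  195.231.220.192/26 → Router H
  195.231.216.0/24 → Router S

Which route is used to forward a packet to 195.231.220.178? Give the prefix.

195.231.128.0/17

Entries matching 195.231.220.178:
  0.0.0.0/0 (default, matches everything)
  195.128.0.0/9 (195.128.0.0 - 195.255.255.255)
  195.224.0.0/11 (195.224.0.0 - 195.255.255.255)
  195.224.0.0/12 (195.224.0.0 - 195.239.255.255)
  195.224.0.0/13 (195.224.0.0 - 195.231.255.255)
  195.231.128.0/17 (195.231.128.0 - 195.231.255.255)
Most specific is 195.231.128.0/17.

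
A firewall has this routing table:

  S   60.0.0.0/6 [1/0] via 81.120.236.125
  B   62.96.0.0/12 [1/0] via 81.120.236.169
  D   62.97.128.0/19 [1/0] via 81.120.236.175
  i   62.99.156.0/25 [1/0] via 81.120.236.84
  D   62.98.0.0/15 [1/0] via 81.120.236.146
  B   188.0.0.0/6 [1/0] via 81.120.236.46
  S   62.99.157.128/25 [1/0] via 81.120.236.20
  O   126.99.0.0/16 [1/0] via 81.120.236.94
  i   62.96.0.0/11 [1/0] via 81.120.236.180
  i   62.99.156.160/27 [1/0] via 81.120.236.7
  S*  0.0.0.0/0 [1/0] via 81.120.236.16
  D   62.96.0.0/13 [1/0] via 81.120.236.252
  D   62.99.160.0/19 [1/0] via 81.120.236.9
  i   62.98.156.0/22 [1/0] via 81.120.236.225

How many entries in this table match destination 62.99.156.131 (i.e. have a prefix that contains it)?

Prefixes containing 62.99.156.131:
  0.0.0.0/0 (default, matches everything)
  60.0.0.0/6 (60.0.0.0 - 63.255.255.255)
  62.96.0.0/11 (62.96.0.0 - 62.127.255.255)
  62.96.0.0/12 (62.96.0.0 - 62.111.255.255)
  62.96.0.0/13 (62.96.0.0 - 62.103.255.255)
  62.98.0.0/15 (62.98.0.0 - 62.99.255.255)
Total matching entries: 6.

6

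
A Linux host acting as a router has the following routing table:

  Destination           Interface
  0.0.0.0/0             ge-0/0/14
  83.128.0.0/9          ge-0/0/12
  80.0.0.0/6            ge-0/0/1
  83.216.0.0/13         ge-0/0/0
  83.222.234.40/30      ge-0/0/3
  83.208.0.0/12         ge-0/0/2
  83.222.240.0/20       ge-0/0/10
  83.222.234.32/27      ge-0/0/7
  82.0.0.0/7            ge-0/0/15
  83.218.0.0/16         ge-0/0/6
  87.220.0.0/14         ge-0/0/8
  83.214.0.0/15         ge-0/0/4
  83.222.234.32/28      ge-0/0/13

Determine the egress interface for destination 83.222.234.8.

Routes whose prefix contains 83.222.234.8:
  0.0.0.0/0 (default, matches everything) -> ge-0/0/14
  80.0.0.0/6 (80.0.0.0 - 83.255.255.255) -> ge-0/0/1
  82.0.0.0/7 (82.0.0.0 - 83.255.255.255) -> ge-0/0/15
  83.128.0.0/9 (83.128.0.0 - 83.255.255.255) -> ge-0/0/12
  83.208.0.0/12 (83.208.0.0 - 83.223.255.255) -> ge-0/0/2
  83.216.0.0/13 (83.216.0.0 - 83.223.255.255) -> ge-0/0/0
More-specific entries that do NOT match:
  83.222.234.40/30 (83.222.234.40 - 83.222.234.43) does not contain 83.222.234.8
  83.222.234.32/28 (83.222.234.32 - 83.222.234.47) does not contain 83.222.234.8
  83.222.234.32/27 (83.222.234.32 - 83.222.234.63) does not contain 83.222.234.8
  83.222.240.0/20 (83.222.240.0 - 83.222.255.255) does not contain 83.222.234.8
  83.218.0.0/16 (83.218.0.0 - 83.218.255.255) does not contain 83.222.234.8
  83.214.0.0/15 (83.214.0.0 - 83.215.255.255) does not contain 83.222.234.8
  87.220.0.0/14 (87.220.0.0 - 87.223.255.255) does not contain 83.222.234.8
Longest matching prefix is /13 -> interface ge-0/0/0.

ge-0/0/0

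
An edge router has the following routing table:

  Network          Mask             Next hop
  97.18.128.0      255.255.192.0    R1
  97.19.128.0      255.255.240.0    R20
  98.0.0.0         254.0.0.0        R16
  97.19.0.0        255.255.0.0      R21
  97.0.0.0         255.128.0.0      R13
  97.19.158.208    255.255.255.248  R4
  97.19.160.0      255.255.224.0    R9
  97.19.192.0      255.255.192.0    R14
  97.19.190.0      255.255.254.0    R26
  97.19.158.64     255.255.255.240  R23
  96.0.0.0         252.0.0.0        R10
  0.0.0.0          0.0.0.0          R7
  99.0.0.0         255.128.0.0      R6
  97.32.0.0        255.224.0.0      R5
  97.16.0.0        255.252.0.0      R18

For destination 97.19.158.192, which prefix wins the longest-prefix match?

97.19.0.0/16

Entries matching 97.19.158.192:
  0.0.0.0/0 (default, matches everything)
  96.0.0.0/6 (96.0.0.0 - 99.255.255.255)
  97.0.0.0/9 (97.0.0.0 - 97.127.255.255)
  97.16.0.0/14 (97.16.0.0 - 97.19.255.255)
  97.19.0.0/16 (97.19.0.0 - 97.19.255.255)
Most specific is 97.19.0.0/16.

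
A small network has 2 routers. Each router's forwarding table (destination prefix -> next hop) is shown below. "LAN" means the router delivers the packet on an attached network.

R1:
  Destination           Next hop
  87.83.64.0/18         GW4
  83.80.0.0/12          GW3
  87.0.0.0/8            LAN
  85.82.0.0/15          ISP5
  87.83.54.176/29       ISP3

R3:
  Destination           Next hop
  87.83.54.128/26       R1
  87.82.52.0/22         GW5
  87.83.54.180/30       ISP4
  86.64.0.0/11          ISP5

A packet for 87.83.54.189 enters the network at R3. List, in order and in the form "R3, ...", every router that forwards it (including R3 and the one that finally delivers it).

R3, R1

At R3: longest match for 87.83.54.189 is 87.83.54.128/26 -> R1
At R1: longest match for 87.83.54.189 is 87.0.0.0/8 -> LAN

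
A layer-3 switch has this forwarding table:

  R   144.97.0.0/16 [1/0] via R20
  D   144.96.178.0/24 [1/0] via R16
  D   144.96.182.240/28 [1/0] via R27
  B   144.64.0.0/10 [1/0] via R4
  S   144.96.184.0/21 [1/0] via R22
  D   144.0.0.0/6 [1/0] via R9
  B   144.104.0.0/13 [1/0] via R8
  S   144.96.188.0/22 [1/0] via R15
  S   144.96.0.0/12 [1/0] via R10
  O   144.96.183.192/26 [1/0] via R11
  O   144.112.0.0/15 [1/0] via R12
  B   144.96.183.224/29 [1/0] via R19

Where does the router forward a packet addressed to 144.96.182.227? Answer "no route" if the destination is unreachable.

R10

Routes whose prefix contains 144.96.182.227:
  144.0.0.0/6 (144.0.0.0 - 147.255.255.255) -> R9
  144.64.0.0/10 (144.64.0.0 - 144.127.255.255) -> R4
  144.96.0.0/12 (144.96.0.0 - 144.111.255.255) -> R10
More-specific entries that do NOT match:
  144.96.183.224/29 (144.96.183.224 - 144.96.183.231) does not contain 144.96.182.227
  144.96.182.240/28 (144.96.182.240 - 144.96.182.255) does not contain 144.96.182.227
  144.96.183.192/26 (144.96.183.192 - 144.96.183.255) does not contain 144.96.182.227
  144.96.178.0/24 (144.96.178.0 - 144.96.178.255) does not contain 144.96.182.227
  144.96.188.0/22 (144.96.188.0 - 144.96.191.255) does not contain 144.96.182.227
  144.96.184.0/21 (144.96.184.0 - 144.96.191.255) does not contain 144.96.182.227
  144.97.0.0/16 (144.97.0.0 - 144.97.255.255) does not contain 144.96.182.227
  144.112.0.0/15 (144.112.0.0 - 144.113.255.255) does not contain 144.96.182.227
  144.104.0.0/13 (144.104.0.0 - 144.111.255.255) does not contain 144.96.182.227
Longest matching prefix is /12 -> next hop R10.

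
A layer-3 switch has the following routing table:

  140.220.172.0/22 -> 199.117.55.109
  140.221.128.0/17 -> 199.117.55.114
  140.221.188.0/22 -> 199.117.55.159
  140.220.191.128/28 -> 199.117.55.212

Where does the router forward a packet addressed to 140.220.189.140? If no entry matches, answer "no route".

No entry's prefix contains 140.220.189.140; there is no default route.

no route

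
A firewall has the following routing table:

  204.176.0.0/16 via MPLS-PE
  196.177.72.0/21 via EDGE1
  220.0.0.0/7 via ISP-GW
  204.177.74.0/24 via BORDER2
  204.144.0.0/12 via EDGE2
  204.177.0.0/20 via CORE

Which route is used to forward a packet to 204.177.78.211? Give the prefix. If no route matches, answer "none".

none

204.177.78.211 is outside every listed prefix and there is no default route.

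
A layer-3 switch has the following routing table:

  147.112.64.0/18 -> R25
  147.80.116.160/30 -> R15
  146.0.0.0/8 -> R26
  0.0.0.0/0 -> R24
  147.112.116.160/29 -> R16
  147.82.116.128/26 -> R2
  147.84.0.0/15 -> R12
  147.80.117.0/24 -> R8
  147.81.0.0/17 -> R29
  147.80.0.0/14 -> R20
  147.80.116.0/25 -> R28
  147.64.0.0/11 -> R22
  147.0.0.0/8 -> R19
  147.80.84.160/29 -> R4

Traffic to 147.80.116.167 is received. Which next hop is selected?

Routes whose prefix contains 147.80.116.167:
  0.0.0.0/0 (default, matches everything) -> R24
  147.0.0.0/8 (147.0.0.0 - 147.255.255.255) -> R19
  147.64.0.0/11 (147.64.0.0 - 147.95.255.255) -> R22
  147.80.0.0/14 (147.80.0.0 - 147.83.255.255) -> R20
More-specific entries that do NOT match:
  147.80.116.160/30 (147.80.116.160 - 147.80.116.163) does not contain 147.80.116.167
  147.112.116.160/29 (147.112.116.160 - 147.112.116.167) does not contain 147.80.116.167
  147.80.84.160/29 (147.80.84.160 - 147.80.84.167) does not contain 147.80.116.167
  147.82.116.128/26 (147.82.116.128 - 147.82.116.191) does not contain 147.80.116.167
  147.80.116.0/25 (147.80.116.0 - 147.80.116.127) does not contain 147.80.116.167
  147.80.117.0/24 (147.80.117.0 - 147.80.117.255) does not contain 147.80.116.167
  147.112.64.0/18 (147.112.64.0 - 147.112.127.255) does not contain 147.80.116.167
  147.81.0.0/17 (147.81.0.0 - 147.81.127.255) does not contain 147.80.116.167
  147.84.0.0/15 (147.84.0.0 - 147.85.255.255) does not contain 147.80.116.167
Longest matching prefix is /14 -> next hop R20.

R20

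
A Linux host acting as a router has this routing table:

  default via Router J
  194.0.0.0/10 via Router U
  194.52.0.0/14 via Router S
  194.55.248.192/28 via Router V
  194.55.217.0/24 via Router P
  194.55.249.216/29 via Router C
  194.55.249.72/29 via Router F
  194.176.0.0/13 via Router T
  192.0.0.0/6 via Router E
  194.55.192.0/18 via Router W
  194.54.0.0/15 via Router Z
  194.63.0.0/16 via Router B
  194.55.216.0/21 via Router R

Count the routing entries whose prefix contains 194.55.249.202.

Prefixes containing 194.55.249.202:
  0.0.0.0/0 (default, matches everything)
  192.0.0.0/6 (192.0.0.0 - 195.255.255.255)
  194.0.0.0/10 (194.0.0.0 - 194.63.255.255)
  194.52.0.0/14 (194.52.0.0 - 194.55.255.255)
  194.54.0.0/15 (194.54.0.0 - 194.55.255.255)
  194.55.192.0/18 (194.55.192.0 - 194.55.255.255)
Total matching entries: 6.

6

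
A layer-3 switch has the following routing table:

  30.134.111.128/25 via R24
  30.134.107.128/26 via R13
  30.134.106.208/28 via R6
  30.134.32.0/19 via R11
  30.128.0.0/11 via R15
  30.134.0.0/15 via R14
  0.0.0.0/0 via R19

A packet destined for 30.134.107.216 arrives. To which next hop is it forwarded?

R14

Routes whose prefix contains 30.134.107.216:
  0.0.0.0/0 (default, matches everything) -> R19
  30.128.0.0/11 (30.128.0.0 - 30.159.255.255) -> R15
  30.134.0.0/15 (30.134.0.0 - 30.135.255.255) -> R14
More-specific entries that do NOT match:
  30.134.106.208/28 (30.134.106.208 - 30.134.106.223) does not contain 30.134.107.216
  30.134.107.128/26 (30.134.107.128 - 30.134.107.191) does not contain 30.134.107.216
  30.134.111.128/25 (30.134.111.128 - 30.134.111.255) does not contain 30.134.107.216
  30.134.32.0/19 (30.134.32.0 - 30.134.63.255) does not contain 30.134.107.216
Longest matching prefix is /15 -> next hop R14.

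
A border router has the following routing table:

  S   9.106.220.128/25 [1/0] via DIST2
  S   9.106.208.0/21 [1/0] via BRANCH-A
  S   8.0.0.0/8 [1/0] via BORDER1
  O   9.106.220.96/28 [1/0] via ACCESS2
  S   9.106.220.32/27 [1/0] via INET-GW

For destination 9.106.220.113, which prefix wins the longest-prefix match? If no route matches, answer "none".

none

9.106.220.113 is outside every listed prefix and there is no default route.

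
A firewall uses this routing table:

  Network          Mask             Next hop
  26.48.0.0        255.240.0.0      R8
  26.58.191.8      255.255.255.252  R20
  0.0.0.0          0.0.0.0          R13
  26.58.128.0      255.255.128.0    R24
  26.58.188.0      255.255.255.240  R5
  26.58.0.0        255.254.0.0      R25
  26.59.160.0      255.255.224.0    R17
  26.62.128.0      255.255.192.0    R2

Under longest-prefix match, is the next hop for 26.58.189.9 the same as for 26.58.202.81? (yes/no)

yes

26.58.189.9: longest match 26.58.128.0/17 -> R24
26.58.202.81: longest match 26.58.128.0/17 -> R24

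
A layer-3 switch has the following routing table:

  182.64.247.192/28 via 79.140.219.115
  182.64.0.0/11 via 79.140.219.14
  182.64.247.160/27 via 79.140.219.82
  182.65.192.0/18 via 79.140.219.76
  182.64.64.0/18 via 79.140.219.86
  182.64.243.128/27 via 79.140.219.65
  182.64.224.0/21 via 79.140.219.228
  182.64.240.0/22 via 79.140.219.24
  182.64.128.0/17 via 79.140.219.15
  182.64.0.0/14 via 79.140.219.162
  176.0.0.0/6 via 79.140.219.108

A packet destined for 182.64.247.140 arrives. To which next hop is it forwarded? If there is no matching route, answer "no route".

79.140.219.15

Routes whose prefix contains 182.64.247.140:
  182.64.0.0/11 (182.64.0.0 - 182.95.255.255) -> 79.140.219.14
  182.64.0.0/14 (182.64.0.0 - 182.67.255.255) -> 79.140.219.162
  182.64.128.0/17 (182.64.128.0 - 182.64.255.255) -> 79.140.219.15
More-specific entries that do NOT match:
  182.64.247.192/28 (182.64.247.192 - 182.64.247.207) does not contain 182.64.247.140
  182.64.247.160/27 (182.64.247.160 - 182.64.247.191) does not contain 182.64.247.140
  182.64.243.128/27 (182.64.243.128 - 182.64.243.159) does not contain 182.64.247.140
  182.64.240.0/22 (182.64.240.0 - 182.64.243.255) does not contain 182.64.247.140
  182.64.224.0/21 (182.64.224.0 - 182.64.231.255) does not contain 182.64.247.140
  182.65.192.0/18 (182.65.192.0 - 182.65.255.255) does not contain 182.64.247.140
  182.64.64.0/18 (182.64.64.0 - 182.64.127.255) does not contain 182.64.247.140
Longest matching prefix is /17 -> next hop 79.140.219.15.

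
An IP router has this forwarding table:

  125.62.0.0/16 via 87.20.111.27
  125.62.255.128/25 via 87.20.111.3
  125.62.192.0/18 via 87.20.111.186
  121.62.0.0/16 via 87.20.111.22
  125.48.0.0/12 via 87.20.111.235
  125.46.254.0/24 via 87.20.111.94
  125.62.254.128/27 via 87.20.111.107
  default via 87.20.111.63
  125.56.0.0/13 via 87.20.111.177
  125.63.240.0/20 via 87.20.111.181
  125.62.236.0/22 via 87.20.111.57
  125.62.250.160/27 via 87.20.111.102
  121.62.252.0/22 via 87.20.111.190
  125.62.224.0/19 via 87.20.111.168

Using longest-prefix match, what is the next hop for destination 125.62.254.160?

Routes whose prefix contains 125.62.254.160:
  0.0.0.0/0 (default, matches everything) -> 87.20.111.63
  125.48.0.0/12 (125.48.0.0 - 125.63.255.255) -> 87.20.111.235
  125.56.0.0/13 (125.56.0.0 - 125.63.255.255) -> 87.20.111.177
  125.62.0.0/16 (125.62.0.0 - 125.62.255.255) -> 87.20.111.27
  125.62.192.0/18 (125.62.192.0 - 125.62.255.255) -> 87.20.111.186
  125.62.224.0/19 (125.62.224.0 - 125.62.255.255) -> 87.20.111.168
More-specific entries that do NOT match:
  125.62.254.128/27 (125.62.254.128 - 125.62.254.159) does not contain 125.62.254.160
  125.62.250.160/27 (125.62.250.160 - 125.62.250.191) does not contain 125.62.254.160
  125.62.255.128/25 (125.62.255.128 - 125.62.255.255) does not contain 125.62.254.160
  125.46.254.0/24 (125.46.254.0 - 125.46.254.255) does not contain 125.62.254.160
  125.62.236.0/22 (125.62.236.0 - 125.62.239.255) does not contain 125.62.254.160
  121.62.252.0/22 (121.62.252.0 - 121.62.255.255) does not contain 125.62.254.160
  125.63.240.0/20 (125.63.240.0 - 125.63.255.255) does not contain 125.62.254.160
Longest matching prefix is /19 -> next hop 87.20.111.168.

87.20.111.168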